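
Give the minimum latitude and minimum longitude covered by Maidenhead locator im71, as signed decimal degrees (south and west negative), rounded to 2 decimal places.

Field I=8, M=12: +8·20° lon, +12·10° lat → SW at lon -20°, lat 30°.
Square 7, 1: +7·2° lon, +1·1° lat → SW at lon -6°, lat 31°.
latitude 31.00, longitude -6.00.

31.00, -6.00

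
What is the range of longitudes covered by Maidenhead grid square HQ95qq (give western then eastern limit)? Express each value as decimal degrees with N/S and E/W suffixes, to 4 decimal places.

20.6667° W, 20.5833° W

Field H=7, Q=16: +7·20° lon, +16·10° lat → SW at lon -40°, lat 70°.
Square 9, 5: +9·2° lon, +5·1° lat → SW at lon -22°, lat 75°.
Subsquare q=16, q=16: +16·0.0833333° lon, +16·0.0416667° lat → SW at lon -20.6667°, lat 75.6667°.
Cell spans 0.0833333° lon × 0.0416667° lat.
west 20.6667° W, east 20.5833° W.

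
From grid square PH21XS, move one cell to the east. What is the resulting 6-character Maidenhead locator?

PH31as

Longitude subsquare x = 23; +1 → 24, wraps to 0 = a, carry into square.
Longitude square 2; +1 → 3.
The latitude characters are unchanged.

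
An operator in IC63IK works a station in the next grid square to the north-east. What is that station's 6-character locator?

Longitude subsquare i = 8; +1 → 9 = j.
Latitude subsquare k = 10; +1 → 11 = l.

IC63jl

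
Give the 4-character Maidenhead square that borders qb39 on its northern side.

QC30

Latitude square 9; +1 → 10, wraps to 0, carry into field.
Latitude field B = 1; +1 → 2 = C.
The longitude characters are unchanged.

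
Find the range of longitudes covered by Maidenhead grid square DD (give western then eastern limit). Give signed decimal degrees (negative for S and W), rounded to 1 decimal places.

-120.0, -100.0

Field D=3, D=3: +3·20° lon, +3·10° lat → SW at lon -120°, lat -60°.
Cell spans 20° lon × 10° lat.
west -120.0, east -100.0.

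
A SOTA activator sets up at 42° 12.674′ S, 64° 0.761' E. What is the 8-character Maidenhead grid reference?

ME27as19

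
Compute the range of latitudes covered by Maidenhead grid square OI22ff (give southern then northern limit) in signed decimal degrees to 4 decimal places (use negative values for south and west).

Field O=14, I=8: +14·20° lon, +8·10° lat → SW at lon 100°, lat -10°.
Square 2, 2: +2·2° lon, +2·1° lat → SW at lon 104°, lat -8°.
Subsquare f=5, f=5: +5·0.0833333° lon, +5·0.0416667° lat → SW at lon 104.417°, lat -7.79167°.
Cell spans 0.0833333° lon × 0.0416667° lat.
south -7.7917, north -7.7500.

-7.7917, -7.7500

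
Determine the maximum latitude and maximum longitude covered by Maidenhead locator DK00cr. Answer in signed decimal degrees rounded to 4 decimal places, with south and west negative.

10.7500, -119.7500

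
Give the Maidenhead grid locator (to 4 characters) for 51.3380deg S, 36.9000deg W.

HD18

Add 180° to longitude and 90° to latitude: 143.10, 38.66.
Field: 143.10/20 → 7 → H, 38.66/10 → 3 → D; chars HD.
Square: 3.10/2 → 1, 8.66/1 → 8; chars 18.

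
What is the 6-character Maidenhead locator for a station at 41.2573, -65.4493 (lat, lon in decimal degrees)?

FN71gg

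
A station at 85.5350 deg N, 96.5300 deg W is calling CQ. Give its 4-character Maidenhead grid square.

ER15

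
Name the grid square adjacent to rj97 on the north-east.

Longitude square 9; +1 → 10, wraps to 0, carry into field.
Longitude field R = 17; +1 → 18, wraps to 0 = A, wrapping around the antimeridian.
Latitude square 7; +1 → 8.

AJ08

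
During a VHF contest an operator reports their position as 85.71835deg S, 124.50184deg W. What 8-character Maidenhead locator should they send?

Add 180° to longitude and 90° to latitude: 55.49816, 4.28165.
Field (20°×10°, letters A–R): lon ⌊55.49816/20⌋ = 2 → C; lat ⌊4.28165/10⌋ = 0 → A.
Square (2°×1°, digits 0–9): lon ⌊15.49816/2⌋ = 7; lat ⌊4.28165/1⌋ = 4.
Subsquare (5′×2.5′, letters a–x): lon ⌊1.49816/0.0833333⌋ = 17 → r; lat ⌊0.28165/0.0416667⌋ = 6 → g.
Extended square (30″×15″, digits 0–9): lon ⌊0.08149/0.00833333⌋ = 9; lat ⌊0.03165/0.00416667⌋ = 7.

CA74rg97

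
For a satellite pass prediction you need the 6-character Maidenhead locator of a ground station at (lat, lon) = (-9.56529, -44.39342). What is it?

GI70tk

Shift to the Maidenhead origin (180°W, 90°S): lon 135.6066, lat 80.4347.
Field: lon ⌊135.6066/20⌋ = 6 → G; lat ⌊80.4347/10⌋ = 8 → I.
Square: lon ⌊15.6066/2⌋ = 7; lat ⌊0.4347/1⌋ = 0.
Subsquare: lon ⌊1.6066/0.0833333⌋ = 19 → t; lat ⌊0.4347/0.0416667⌋ = 10 → k.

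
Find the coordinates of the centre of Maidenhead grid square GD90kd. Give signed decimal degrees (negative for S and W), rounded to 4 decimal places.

-59.8542, -41.1250

Field G=6, D=3: +6·20° lon, +3·10° lat → SW at lon -60°, lat -60°.
Square 9, 0: +9·2° lon, +0·1° lat → SW at lon -42°, lat -60°.
Subsquare k=10, d=3: +10·0.0833333° lon, +3·0.0416667° lat → SW at lon -41.1667°, lat -59.875°.
Cell spans 0.0833333° lon × 0.0416667° lat. Centre is SW corner plus half of each.
latitude -59.8542, longitude -41.1250.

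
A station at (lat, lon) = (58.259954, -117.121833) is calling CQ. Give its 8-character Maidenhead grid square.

Add 180° to longitude and 90° to latitude: 62.87817, 148.25995.
Field: lon ⌊62.87817/20⌋ = 3 → D; lat ⌊148.25995/10⌋ = 14 → O.
Square: lon ⌊2.87817/2⌋ = 1; lat ⌊8.25995/1⌋ = 8.
Subsquare: lon ⌊0.87817/0.0833333⌋ = 10 → k; lat ⌊0.25995/0.0416667⌋ = 6 → g.
Extended square: lon ⌊0.04483/0.00833333⌋ = 5; lat ⌊0.00995/0.00416667⌋ = 2.

DO18kg52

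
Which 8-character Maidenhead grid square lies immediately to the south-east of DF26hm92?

Longitude extended square 9; +1 → 10, wraps to 0, carry into subsquare.
Longitude subsquare h = 7; +1 → 8 = i.
Latitude extended square 2; −1 → 1.

DF26im01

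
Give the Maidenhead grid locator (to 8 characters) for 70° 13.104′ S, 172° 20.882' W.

AB39ts87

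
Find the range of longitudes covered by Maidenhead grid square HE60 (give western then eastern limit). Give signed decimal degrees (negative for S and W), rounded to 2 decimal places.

Field H=7, E=4: +7·20° lon, +4·10° lat → SW at lon -40°, lat -50°.
Square 6, 0: +6·2° lon, +0·1° lat → SW at lon -28°, lat -50°.
Cell spans 2° lon × 1° lat.
west -28.00, east -26.00.

-28.00, -26.00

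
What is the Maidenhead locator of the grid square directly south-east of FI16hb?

FI16ia

Longitude subsquare h = 7; +1 → 8 = i.
Latitude subsquare b = 1; −1 → 0 = a.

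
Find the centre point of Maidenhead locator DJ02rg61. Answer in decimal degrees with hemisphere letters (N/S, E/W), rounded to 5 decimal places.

Field D=3, J=9: +3·20° lon, +9·10° lat → SW at lon -120°, lat 0°.
Square 0, 2: +0·2° lon, +2·1° lat → SW at lon -120°, lat 2°.
Subsquare r=17, g=6: +17·0.0833333° lon, +6·0.0416667° lat → SW at lon -118.583°, lat 2.25°.
Extended square 6, 1: +6·0.00833333° lon, +1·0.00416667° lat → SW at lon -118.533°, lat 2.25417°.
Cell spans 0.00833333° lon × 0.00416667° lat. Centre is SW corner plus half of each.
latitude 2.25625° N, longitude 118.52917° W.

2.25625° N, 118.52917° W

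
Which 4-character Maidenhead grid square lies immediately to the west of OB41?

OB31

Longitude square 4; −1 → 3.
The latitude characters are unchanged.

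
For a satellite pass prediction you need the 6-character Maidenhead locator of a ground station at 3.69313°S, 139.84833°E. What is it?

Add 180° to longitude and 90° to latitude: 319.8483, 86.3069.
Field (20°×10°, letters A–R): lon ⌊319.8483/20⌋ = 15 → P; lat ⌊86.3069/10⌋ = 8 → I.
Square (2°×1°, digits 0–9): lon ⌊19.8483/2⌋ = 9; lat ⌊6.3069/1⌋ = 6.
Subsquare (5′×2.5′, letters a–x): lon ⌊1.8483/0.0833333⌋ = 22 → w; lat ⌊0.3069/0.0416667⌋ = 7 → h.

PI96wh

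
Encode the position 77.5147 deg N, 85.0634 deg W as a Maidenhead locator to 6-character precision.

EQ77lm

Shift to the Maidenhead origin (180°W, 90°S): lon 94.9366, lat 167.5147.
Field (20°×10°, letters A–R): 94.9366/20 → 4 → E, 167.5147/10 → 16 → Q; chars EQ.
Square (2°×1°, digits 0–9): 14.9366/2 → 7, 7.5147/1 → 7; chars 77.
Subsquare (5′×2.5′, letters a–x): 0.9366/0.0833333 → 11 → l, 0.5147/0.0416667 → 12 → m; chars lm.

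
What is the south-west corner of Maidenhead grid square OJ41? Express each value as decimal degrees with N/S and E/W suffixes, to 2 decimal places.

Field O=14, J=9: +14·20° lon, +9·10° lat → SW at lon 100°, lat 0°.
Square 4, 1: +4·2° lon, +1·1° lat → SW at lon 108°, lat 1°.
latitude 1.00° N, longitude 108.00° E.

1.00° N, 108.00° E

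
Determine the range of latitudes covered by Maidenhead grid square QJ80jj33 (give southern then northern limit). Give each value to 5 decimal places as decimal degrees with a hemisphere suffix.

0.38750° N, 0.39167° N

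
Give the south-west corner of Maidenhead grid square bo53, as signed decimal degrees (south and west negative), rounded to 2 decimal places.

Field B=1, O=14: +1·20° lon, +14·10° lat → SW at lon -160°, lat 50°.
Square 5, 3: +5·2° lon, +3·1° lat → SW at lon -150°, lat 53°.
latitude 53.00, longitude -150.00.

53.00, -150.00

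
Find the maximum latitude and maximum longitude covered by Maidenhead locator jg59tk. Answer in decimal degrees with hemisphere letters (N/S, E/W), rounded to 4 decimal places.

20.5417° S, 11.6667° E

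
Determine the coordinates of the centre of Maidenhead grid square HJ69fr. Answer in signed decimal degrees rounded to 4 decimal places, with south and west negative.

9.7292, -27.5417

Field H=7, J=9: +7·20° lon, +9·10° lat → SW at lon -40°, lat 0°.
Square 6, 9: +6·2° lon, +9·1° lat → SW at lon -28°, lat 9°.
Subsquare f=5, r=17: +5·0.0833333° lon, +17·0.0416667° lat → SW at lon -27.5833°, lat 9.70833°.
Cell spans 0.0833333° lon × 0.0416667° lat. Centre is SW corner plus half of each.
latitude 9.7292, longitude -27.5417.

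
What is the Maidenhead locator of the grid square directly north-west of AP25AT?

AP15xu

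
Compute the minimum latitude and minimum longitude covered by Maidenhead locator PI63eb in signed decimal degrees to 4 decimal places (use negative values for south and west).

-6.9583, 132.3333

Field P=15, I=8: +15·20° lon, +8·10° lat → SW at lon 120°, lat -10°.
Square 6, 3: +6·2° lon, +3·1° lat → SW at lon 132°, lat -7°.
Subsquare e=4, b=1: +4·0.0833333° lon, +1·0.0416667° lat → SW at lon 132.333°, lat -6.95833°.
latitude -6.9583, longitude 132.3333.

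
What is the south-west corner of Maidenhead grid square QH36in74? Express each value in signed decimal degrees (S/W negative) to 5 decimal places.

-13.44167, 146.72500

Field Q=16, H=7: +16·20° lon, +7·10° lat → SW at lon 140°, lat -20°.
Square 3, 6: +3·2° lon, +6·1° lat → SW at lon 146°, lat -14°.
Subsquare i=8, n=13: +8·0.0833333° lon, +13·0.0416667° lat → SW at lon 146.667°, lat -13.4583°.
Extended square 7, 4: +7·0.00833333° lon, +4·0.00416667° lat → SW at lon 146.725°, lat -13.4417°.
latitude -13.44167, longitude 146.72500.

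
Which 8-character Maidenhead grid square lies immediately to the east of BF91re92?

BF91se02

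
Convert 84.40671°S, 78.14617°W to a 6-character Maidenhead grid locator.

FA05wo

Offset from 180°W / 90°S: lon 101.8538°, lat 5.5933°.
Field (20°×10°, letters A–R): lon ⌊101.8538/20⌋ = 5 → F; lat ⌊5.5933/10⌋ = 0 → A.
Square (2°×1°, digits 0–9): lon ⌊1.8538/2⌋ = 0; lat ⌊5.5933/1⌋ = 5.
Subsquare (5′×2.5′, letters a–x): lon ⌊1.8538/0.0833333⌋ = 22 → w; lat ⌊0.5933/0.0416667⌋ = 14 → o.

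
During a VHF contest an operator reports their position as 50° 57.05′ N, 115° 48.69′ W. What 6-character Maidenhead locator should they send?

Add 180° to longitude and 90° to latitude: 64.1885, 140.9508.
Field: lon ⌊64.1885/20⌋ = 3 → D; lat ⌊140.9508/10⌋ = 14 → O.
Square: lon ⌊4.1885/2⌋ = 2; lat ⌊0.9508/1⌋ = 0.
Subsquare: lon ⌊0.1885/0.0833333⌋ = 2 → c; lat ⌊0.9508/0.0416667⌋ = 22 → w.

DO20cw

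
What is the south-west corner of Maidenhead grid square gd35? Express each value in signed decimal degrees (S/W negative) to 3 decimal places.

-55.000, -54.000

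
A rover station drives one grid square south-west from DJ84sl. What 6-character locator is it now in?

Longitude subsquare s = 18; −1 → 17 = r.
Latitude subsquare l = 11; −1 → 10 = k.

DJ84rk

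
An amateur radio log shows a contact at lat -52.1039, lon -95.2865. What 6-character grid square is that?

Offset from 180°W / 90°S: lon 84.7135°, lat 37.8961°.
Field: lon ⌊84.7135/20⌋ = 4 → E; lat ⌊37.8961/10⌋ = 3 → D.
Square: lon ⌊4.7135/2⌋ = 2; lat ⌊7.8961/1⌋ = 7.
Subsquare: lon ⌊0.7135/0.0833333⌋ = 8 → i; lat ⌊0.8961/0.0416667⌋ = 21 → v.

ED27iv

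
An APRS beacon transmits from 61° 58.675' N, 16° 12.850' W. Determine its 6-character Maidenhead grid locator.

Add 180° to longitude and 90° to latitude: 163.7858, 151.9779.
Field (20°×10°, letters A–R): 163.7858/20 → 8 → I, 151.9779/10 → 15 → P; chars IP.
Square (2°×1°, digits 0–9): 3.7858/2 → 1, 1.9779/1 → 1; chars 11.
Subsquare (5′×2.5′, letters a–x): 1.7858/0.0833333 → 21 → v, 0.9779/0.0416667 → 23 → x; chars vx.

IP11vx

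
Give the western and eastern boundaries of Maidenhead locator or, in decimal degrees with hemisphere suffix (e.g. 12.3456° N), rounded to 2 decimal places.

Field O=14, R=17: +14·20° lon, +17·10° lat → SW at lon 100°, lat 80°.
Cell spans 20° lon × 10° lat.
west 100.00° E, east 120.00° E.

100.00° E, 120.00° E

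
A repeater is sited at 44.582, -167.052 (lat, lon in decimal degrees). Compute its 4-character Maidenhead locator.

AN64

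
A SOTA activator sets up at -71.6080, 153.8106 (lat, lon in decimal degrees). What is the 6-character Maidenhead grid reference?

QB68vj

Shift to the Maidenhead origin (180°W, 90°S): lon 333.8106, lat 18.3920.
Field (20°×10°, letters A–R): 333.8106/20 → 16 → Q, 18.3920/10 → 1 → B; chars QB.
Square (2°×1°, digits 0–9): 13.8106/2 → 6, 8.3920/1 → 8; chars 68.
Subsquare (5′×2.5′, letters a–x): 1.8106/0.0833333 → 21 → v, 0.3920/0.0416667 → 9 → j; chars vj.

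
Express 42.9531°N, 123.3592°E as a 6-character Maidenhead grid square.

PN12qw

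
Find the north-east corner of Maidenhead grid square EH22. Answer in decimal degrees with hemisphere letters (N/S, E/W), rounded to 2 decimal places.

17.00° S, 94.00° W

Field E=4, H=7: +4·20° lon, +7·10° lat → SW at lon -100°, lat -20°.
Square 2, 2: +2·2° lon, +2·1° lat → SW at lon -96°, lat -18°.
Cell spans 2° lon × 1° lat. NE corner is SW corner plus one full cell.
latitude 17.00° S, longitude 94.00° W.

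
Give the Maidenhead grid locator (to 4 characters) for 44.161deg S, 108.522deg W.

Shift to the Maidenhead origin (180°W, 90°S): lon 71.48, lat 45.84.
Field (20°×10°, letters A–R): lon ⌊71.48/20⌋ = 3 → D; lat ⌊45.84/10⌋ = 4 → E.
Square (2°×1°, digits 0–9): lon ⌊11.48/2⌋ = 5; lat ⌊5.84/1⌋ = 5.

DE55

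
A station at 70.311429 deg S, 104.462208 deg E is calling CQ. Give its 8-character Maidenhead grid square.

Offset from 180°W / 90°S: lon 284.46221°, lat 19.68857°.
Field: lon ⌊284.46221/20⌋ = 14 → O; lat ⌊19.68857/10⌋ = 1 → B.
Square: lon ⌊4.46221/2⌋ = 2; lat ⌊9.68857/1⌋ = 9.
Subsquare: lon ⌊0.46221/0.0833333⌋ = 5 → f; lat ⌊0.68857/0.0416667⌋ = 16 → q.
Extended square: lon ⌊0.04554/0.00833333⌋ = 5; lat ⌊0.02190/0.00416667⌋ = 5.

OB29fq55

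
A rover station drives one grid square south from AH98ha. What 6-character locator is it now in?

Latitude subsquare a = 0; −1 → -1, wraps to 23 = x, carry into square.
Latitude square 8; −1 → 7.
The longitude characters are unchanged.

AH97hx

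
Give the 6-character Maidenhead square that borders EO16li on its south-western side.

EO16kh

Longitude subsquare l = 11; −1 → 10 = k.
Latitude subsquare i = 8; −1 → 7 = h.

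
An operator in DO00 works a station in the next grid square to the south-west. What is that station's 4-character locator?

CN99

Longitude square 0; −1 → -1, wraps to 9, carry into field.
Longitude field D = 3; −1 → 2 = C.
Latitude square 0; −1 → -1, wraps to 9, carry into field.
Latitude field O = 14; −1 → 13 = N.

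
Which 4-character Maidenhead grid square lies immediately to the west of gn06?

FN96

Longitude square 0; −1 → -1, wraps to 9, carry into field.
Longitude field G = 6; −1 → 5 = F.
The latitude characters are unchanged.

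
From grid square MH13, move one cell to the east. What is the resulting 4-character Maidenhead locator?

Longitude square 1; +1 → 2.
The latitude characters are unchanged.

MH23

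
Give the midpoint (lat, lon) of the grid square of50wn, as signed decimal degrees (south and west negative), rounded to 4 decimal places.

Field O=14, F=5: +14·20° lon, +5·10° lat → SW at lon 100°, lat -40°.
Square 5, 0: +5·2° lon, +0·1° lat → SW at lon 110°, lat -40°.
Subsquare w=22, n=13: +22·0.0833333° lon, +13·0.0416667° lat → SW at lon 111.833°, lat -39.4583°.
Cell spans 0.0833333° lon × 0.0416667° lat. Centre is SW corner plus half of each.
latitude -39.4375, longitude 111.8750.

-39.4375, 111.8750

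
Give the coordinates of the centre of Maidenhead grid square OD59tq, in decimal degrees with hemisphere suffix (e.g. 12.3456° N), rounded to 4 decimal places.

Field O=14, D=3: +14·20° lon, +3·10° lat → SW at lon 100°, lat -60°.
Square 5, 9: +5·2° lon, +9·1° lat → SW at lon 110°, lat -51°.
Subsquare t=19, q=16: +19·0.0833333° lon, +16·0.0416667° lat → SW at lon 111.583°, lat -50.3333°.
Cell spans 0.0833333° lon × 0.0416667° lat. Centre is SW corner plus half of each.
latitude 50.3125° S, longitude 111.6250° E.

50.3125° S, 111.6250° E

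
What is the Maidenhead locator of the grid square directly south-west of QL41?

QL30

Longitude square 4; −1 → 3.
Latitude square 1; −1 → 0.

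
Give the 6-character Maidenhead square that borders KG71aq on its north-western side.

Longitude subsquare a = 0; −1 → -1, wraps to 23 = x, carry into square.
Longitude square 7; −1 → 6.
Latitude subsquare q = 16; +1 → 17 = r.

KG61xr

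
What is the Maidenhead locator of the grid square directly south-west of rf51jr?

Longitude subsquare j = 9; −1 → 8 = i.
Latitude subsquare r = 17; −1 → 16 = q.

RF51iq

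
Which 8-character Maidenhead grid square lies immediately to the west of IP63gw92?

Longitude extended square 9; −1 → 8.
The latitude characters are unchanged.

IP63gw82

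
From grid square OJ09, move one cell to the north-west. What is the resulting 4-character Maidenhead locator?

Longitude square 0; −1 → -1, wraps to 9, carry into field.
Longitude field O = 14; −1 → 13 = N.
Latitude square 9; +1 → 10, wraps to 0, carry into field.
Latitude field J = 9; +1 → 10 = K.

NK90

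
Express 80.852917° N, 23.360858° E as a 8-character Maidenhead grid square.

KR10qu34

Shift to the Maidenhead origin (180°W, 90°S): lon 203.36086, lat 170.85292.
Field (20°×10°, letters A–R): lon ⌊203.36086/20⌋ = 10 → K; lat ⌊170.85292/10⌋ = 17 → R.
Square (2°×1°, digits 0–9): lon ⌊3.36086/2⌋ = 1; lat ⌊0.85292/1⌋ = 0.
Subsquare (5′×2.5′, letters a–x): lon ⌊1.36086/0.0833333⌋ = 16 → q; lat ⌊0.85292/0.0416667⌋ = 20 → u.
Extended square (30″×15″, digits 0–9): lon ⌊0.02752/0.00833333⌋ = 3; lat ⌊0.01958/0.00416667⌋ = 4.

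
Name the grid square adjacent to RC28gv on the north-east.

Longitude subsquare g = 6; +1 → 7 = h.
Latitude subsquare v = 21; +1 → 22 = w.

RC28hw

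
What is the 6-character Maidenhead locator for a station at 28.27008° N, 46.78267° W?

GL68og

Shift to the Maidenhead origin (180°W, 90°S): lon 133.2173, lat 118.2701.
Field: 133.2173/20 → 6 → G, 118.2701/10 → 11 → L; chars GL.
Square: 13.2173/2 → 6, 8.2701/1 → 8; chars 68.
Subsquare: 1.2173/0.0833333 → 14 → o, 0.2701/0.0416667 → 6 → g; chars og.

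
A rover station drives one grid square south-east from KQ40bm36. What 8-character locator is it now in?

Longitude extended square 3; +1 → 4.
Latitude extended square 6; −1 → 5.

KQ40bm45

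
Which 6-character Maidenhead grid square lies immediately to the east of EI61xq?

EI71aq

Longitude subsquare x = 23; +1 → 24, wraps to 0 = a, carry into square.
Longitude square 6; +1 → 7.
The latitude characters are unchanged.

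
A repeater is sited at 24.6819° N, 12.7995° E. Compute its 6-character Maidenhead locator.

JL64jq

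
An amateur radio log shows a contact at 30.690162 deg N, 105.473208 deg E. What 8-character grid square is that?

OM20rq65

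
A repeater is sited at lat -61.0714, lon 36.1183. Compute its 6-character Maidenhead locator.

KC88bw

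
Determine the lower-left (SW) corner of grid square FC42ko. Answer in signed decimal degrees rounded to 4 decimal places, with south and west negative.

-67.4167, -71.1667

Field F=5, C=2: +5·20° lon, +2·10° lat → SW at lon -80°, lat -70°.
Square 4, 2: +4·2° lon, +2·1° lat → SW at lon -72°, lat -68°.
Subsquare k=10, o=14: +10·0.0833333° lon, +14·0.0416667° lat → SW at lon -71.1667°, lat -67.4167°.
latitude -67.4167, longitude -71.1667.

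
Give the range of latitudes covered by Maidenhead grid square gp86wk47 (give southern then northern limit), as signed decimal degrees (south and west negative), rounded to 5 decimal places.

66.44583, 66.45000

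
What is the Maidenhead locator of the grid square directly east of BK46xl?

BK56al

Longitude subsquare x = 23; +1 → 24, wraps to 0 = a, carry into square.
Longitude square 4; +1 → 5.
The latitude characters are unchanged.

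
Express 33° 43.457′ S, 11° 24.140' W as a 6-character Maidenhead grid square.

Shift to the Maidenhead origin (180°W, 90°S): lon 168.5977, lat 56.2757.
Field: 168.5977/20 → 8 → I, 56.2757/10 → 5 → F; chars IF.
Square: 8.5977/2 → 4, 6.2757/1 → 6; chars 46.
Subsquare: 0.5977/0.0833333 → 7 → h, 0.2757/0.0416667 → 6 → g; chars hg.

IF46hg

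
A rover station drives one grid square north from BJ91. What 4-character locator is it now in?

BJ92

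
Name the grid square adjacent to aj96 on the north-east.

Longitude square 9; +1 → 10, wraps to 0, carry into field.
Longitude field A = 0; +1 → 1 = B.
Latitude square 6; +1 → 7.

BJ07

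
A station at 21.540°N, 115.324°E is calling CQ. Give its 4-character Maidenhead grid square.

OL71

Add 180° to longitude and 90° to latitude: 295.32, 111.54.
Field: 295.32/20 → 14 → O, 111.54/10 → 11 → L; chars OL.
Square: 15.32/2 → 7, 1.54/1 → 1; chars 71.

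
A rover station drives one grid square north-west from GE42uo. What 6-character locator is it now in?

GE42tp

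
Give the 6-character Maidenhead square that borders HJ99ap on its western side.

HJ89xp

Longitude subsquare a = 0; −1 → -1, wraps to 23 = x, carry into square.
Longitude square 9; −1 → 8.
The latitude characters are unchanged.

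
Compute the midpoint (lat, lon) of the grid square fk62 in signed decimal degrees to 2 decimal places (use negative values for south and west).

Field F=5, K=10: +5·20° lon, +10·10° lat → SW at lon -80°, lat 10°.
Square 6, 2: +6·2° lon, +2·1° lat → SW at lon -68°, lat 12°.
Cell spans 2° lon × 1° lat. Centre is SW corner plus half of each.
latitude 12.50, longitude -67.00.

12.50, -67.00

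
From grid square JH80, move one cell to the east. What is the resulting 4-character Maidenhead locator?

JH90

Longitude square 8; +1 → 9.
The latitude characters are unchanged.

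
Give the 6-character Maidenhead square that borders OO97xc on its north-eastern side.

Longitude subsquare x = 23; +1 → 24, wraps to 0 = a, carry into square.
Longitude square 9; +1 → 10, wraps to 0, carry into field.
Longitude field O = 14; +1 → 15 = P.
Latitude subsquare c = 2; +1 → 3 = d.

PO07ad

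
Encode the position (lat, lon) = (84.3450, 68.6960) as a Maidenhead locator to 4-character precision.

MR44

Add 180° to longitude and 90° to latitude: 248.70, 174.34.
Field: lon ⌊248.70/20⌋ = 12 → M; lat ⌊174.34/10⌋ = 17 → R.
Square: lon ⌊8.70/2⌋ = 4; lat ⌊4.34/1⌋ = 4.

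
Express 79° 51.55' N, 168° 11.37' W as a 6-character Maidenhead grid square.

AQ59vu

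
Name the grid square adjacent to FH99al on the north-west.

FH89xm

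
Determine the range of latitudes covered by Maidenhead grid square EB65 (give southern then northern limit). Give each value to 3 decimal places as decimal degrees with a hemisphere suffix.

75.000° S, 74.000° S

Field E=4, B=1: +4·20° lon, +1·10° lat → SW at lon -100°, lat -80°.
Square 6, 5: +6·2° lon, +5·1° lat → SW at lon -88°, lat -75°.
Cell spans 2° lon × 1° lat.
south 75.000° S, north 74.000° S.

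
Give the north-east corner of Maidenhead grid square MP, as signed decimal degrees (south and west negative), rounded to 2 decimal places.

Field M=12, P=15: +12·20° lon, +15·10° lat → SW at lon 60°, lat 60°.
Cell spans 20° lon × 10° lat. NE corner is SW corner plus one full cell.
latitude 70.00, longitude 80.00.

70.00, 80.00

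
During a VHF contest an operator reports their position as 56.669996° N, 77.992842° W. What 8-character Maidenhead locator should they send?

FO16aq00

Offset from 180°W / 90°S: lon 102.00716°, lat 146.67000°.
Field (20°×10°, letters A–R): 102.00716/20 → 5 → F, 146.67000/10 → 14 → O; chars FO.
Square (2°×1°, digits 0–9): 2.00716/2 → 1, 6.67000/1 → 6; chars 16.
Subsquare (5′×2.5′, letters a–x): 0.00716/0.0833333 → 0 → a, 0.67000/0.0416667 → 16 → q; chars aq.
Extended square (30″×15″, digits 0–9): 0.00716/0.00833333 → 0, 0.00333/0.00416667 → 0; chars 00.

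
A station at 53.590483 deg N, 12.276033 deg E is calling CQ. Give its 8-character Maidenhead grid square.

JO63do31

Add 180° to longitude and 90° to latitude: 192.27603, 143.59048.
Field: lon ⌊192.27603/20⌋ = 9 → J; lat ⌊143.59048/10⌋ = 14 → O.
Square: lon ⌊12.27603/2⌋ = 6; lat ⌊3.59048/1⌋ = 3.
Subsquare: lon ⌊0.27603/0.0833333⌋ = 3 → d; lat ⌊0.59048/0.0416667⌋ = 14 → o.
Extended square: lon ⌊0.02603/0.00833333⌋ = 3; lat ⌊0.00715/0.00416667⌋ = 1.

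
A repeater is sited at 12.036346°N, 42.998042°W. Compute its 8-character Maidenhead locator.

GK82ma08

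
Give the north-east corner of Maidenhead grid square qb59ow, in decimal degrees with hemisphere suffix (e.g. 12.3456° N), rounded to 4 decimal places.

Field Q=16, B=1: +16·20° lon, +1·10° lat → SW at lon 140°, lat -80°.
Square 5, 9: +5·2° lon, +9·1° lat → SW at lon 150°, lat -71°.
Subsquare o=14, w=22: +14·0.0833333° lon, +22·0.0416667° lat → SW at lon 151.167°, lat -70.0833°.
Cell spans 0.0833333° lon × 0.0416667° lat. NE corner is SW corner plus one full cell.
latitude 70.0417° S, longitude 151.2500° E.

70.0417° S, 151.2500° E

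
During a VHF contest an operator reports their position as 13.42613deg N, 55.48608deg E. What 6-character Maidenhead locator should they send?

Shift to the Maidenhead origin (180°W, 90°S): lon 235.4861, lat 103.4261.
Field (20°×10°, letters A–R): 235.4861/20 → 11 → L, 103.4261/10 → 10 → K; chars LK.
Square (2°×1°, digits 0–9): 15.4861/2 → 7, 3.4261/1 → 3; chars 73.
Subsquare (5′×2.5′, letters a–x): 1.4861/0.0833333 → 17 → r, 0.4261/0.0416667 → 10 → k; chars rk.

LK73rk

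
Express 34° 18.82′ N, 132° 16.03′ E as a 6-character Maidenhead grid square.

Shift to the Maidenhead origin (180°W, 90°S): lon 312.2672, lat 124.3137.
Field: 312.2672/20 → 15 → P, 124.3137/10 → 12 → M; chars PM.
Square: 12.2672/2 → 6, 4.3137/1 → 4; chars 64.
Subsquare: 0.2672/0.0833333 → 3 → d, 0.3137/0.0416667 → 7 → h; chars dh.

PM64dh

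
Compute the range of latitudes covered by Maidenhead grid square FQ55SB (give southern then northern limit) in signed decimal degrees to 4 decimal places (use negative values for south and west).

75.0417, 75.0833

Field F=5, Q=16: +5·20° lon, +16·10° lat → SW at lon -80°, lat 70°.
Square 5, 5: +5·2° lon, +5·1° lat → SW at lon -70°, lat 75°.
Subsquare s=18, b=1: +18·0.0833333° lon, +1·0.0416667° lat → SW at lon -68.5°, lat 75.0417°.
Cell spans 0.0833333° lon × 0.0416667° lat.
south 75.0417, north 75.0833.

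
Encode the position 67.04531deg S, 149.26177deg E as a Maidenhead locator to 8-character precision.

QC42pw19

Shift to the Maidenhead origin (180°W, 90°S): lon 329.26177, lat 22.95469.
Field: lon ⌊329.26177/20⌋ = 16 → Q; lat ⌊22.95469/10⌋ = 2 → C.
Square: lon ⌊9.26177/2⌋ = 4; lat ⌊2.95469/1⌋ = 2.
Subsquare: lon ⌊1.26177/0.0833333⌋ = 15 → p; lat ⌊0.95469/0.0416667⌋ = 22 → w.
Extended square: lon ⌊0.01177/0.00833333⌋ = 1; lat ⌊0.03802/0.00416667⌋ = 9.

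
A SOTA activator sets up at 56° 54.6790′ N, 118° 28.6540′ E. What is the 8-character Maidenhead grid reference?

Add 180° to longitude and 90° to latitude: 298.47757, 146.91132.
Field: 298.47757/20 → 14 → O, 146.91132/10 → 14 → O; chars OO.
Square: 18.47757/2 → 9, 6.91132/1 → 6; chars 96.
Subsquare: 0.47757/0.0833333 → 5 → f, 0.91132/0.0416667 → 21 → v; chars fv.
Extended square: 0.06090/0.00833333 → 7, 0.03632/0.00416667 → 8; chars 78.

OO96fv78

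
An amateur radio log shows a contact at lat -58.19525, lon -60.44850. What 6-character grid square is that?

FD91st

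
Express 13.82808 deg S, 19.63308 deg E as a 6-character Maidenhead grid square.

JH96te

Add 180° to longitude and 90° to latitude: 199.6331, 76.1719.
Field: lon ⌊199.6331/20⌋ = 9 → J; lat ⌊76.1719/10⌋ = 7 → H.
Square: lon ⌊19.6331/2⌋ = 9; lat ⌊6.1719/1⌋ = 6.
Subsquare: lon ⌊1.6331/0.0833333⌋ = 19 → t; lat ⌊0.1719/0.0416667⌋ = 4 → e.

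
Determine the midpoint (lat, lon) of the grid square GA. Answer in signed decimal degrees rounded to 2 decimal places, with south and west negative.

-85.00, -50.00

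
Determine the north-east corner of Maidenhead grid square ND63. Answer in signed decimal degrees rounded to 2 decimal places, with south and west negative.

-56.00, 94.00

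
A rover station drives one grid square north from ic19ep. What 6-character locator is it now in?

Latitude subsquare p = 15; +1 → 16 = q.
The longitude characters are unchanged.

IC19eq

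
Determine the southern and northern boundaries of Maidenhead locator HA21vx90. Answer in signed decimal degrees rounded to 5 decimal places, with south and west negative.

Field H=7, A=0: +7·20° lon, +0·10° lat → SW at lon -40°, lat -90°.
Square 2, 1: +2·2° lon, +1·1° lat → SW at lon -36°, lat -89°.
Subsquare v=21, x=23: +21·0.0833333° lon, +23·0.0416667° lat → SW at lon -34.25°, lat -88.0417°.
Extended square 9, 0: +9·0.00833333° lon, +0·0.00416667° lat → SW at lon -34.175°, lat -88.0417°.
Cell spans 0.00833333° lon × 0.00416667° lat.
south -88.04167, north -88.03750.

-88.04167, -88.03750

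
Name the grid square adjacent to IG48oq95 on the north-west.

IG48oq86

Longitude extended square 9; −1 → 8.
Latitude extended square 5; +1 → 6.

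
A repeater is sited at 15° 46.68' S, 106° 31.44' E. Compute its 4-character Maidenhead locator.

OH34

Offset from 180°W / 90°S: lon 286.52°, lat 74.22°.
Field: 286.52/20 → 14 → O, 74.22/10 → 7 → H; chars OH.
Square: 6.52/2 → 3, 4.22/1 → 4; chars 34.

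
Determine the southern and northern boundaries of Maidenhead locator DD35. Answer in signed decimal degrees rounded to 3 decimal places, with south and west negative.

Field D=3, D=3: +3·20° lon, +3·10° lat → SW at lon -120°, lat -60°.
Square 3, 5: +3·2° lon, +5·1° lat → SW at lon -114°, lat -55°.
Cell spans 2° lon × 1° lat.
south -55.000, north -54.000.

-55.000, -54.000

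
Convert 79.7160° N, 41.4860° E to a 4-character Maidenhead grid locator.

Shift to the Maidenhead origin (180°W, 90°S): lon 221.49, lat 169.72.
Field (20°×10°, letters A–R): lon ⌊221.49/20⌋ = 11 → L; lat ⌊169.72/10⌋ = 16 → Q.
Square (2°×1°, digits 0–9): lon ⌊1.49/2⌋ = 0; lat ⌊9.72/1⌋ = 9.

LQ09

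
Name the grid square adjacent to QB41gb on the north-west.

QB41fc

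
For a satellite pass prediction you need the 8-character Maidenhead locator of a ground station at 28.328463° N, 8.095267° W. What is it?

IL58wh88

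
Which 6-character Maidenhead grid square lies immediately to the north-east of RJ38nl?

RJ38om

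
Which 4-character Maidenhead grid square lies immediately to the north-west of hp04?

Longitude square 0; −1 → -1, wraps to 9, carry into field.
Longitude field H = 7; −1 → 6 = G.
Latitude square 4; +1 → 5.

GP95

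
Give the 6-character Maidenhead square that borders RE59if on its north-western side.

Longitude subsquare i = 8; −1 → 7 = h.
Latitude subsquare f = 5; +1 → 6 = g.

RE59hg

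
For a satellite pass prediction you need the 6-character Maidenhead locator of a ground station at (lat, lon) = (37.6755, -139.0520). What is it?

CM07lq

Shift to the Maidenhead origin (180°W, 90°S): lon 40.9480, lat 127.6755.
Field: lon ⌊40.9480/20⌋ = 2 → C; lat ⌊127.6755/10⌋ = 12 → M.
Square: lon ⌊0.9480/2⌋ = 0; lat ⌊7.6755/1⌋ = 7.
Subsquare: lon ⌊0.9480/0.0833333⌋ = 11 → l; lat ⌊0.6755/0.0416667⌋ = 16 → q.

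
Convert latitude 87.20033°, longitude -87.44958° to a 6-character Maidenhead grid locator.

Offset from 180°W / 90°S: lon 92.5504°, lat 177.2003°.
Field: 92.5504/20 → 4 → E, 177.2003/10 → 17 → R; chars ER.
Square: 12.5504/2 → 6, 7.2003/1 → 7; chars 67.
Subsquare: 0.5504/0.0833333 → 6 → g, 0.2003/0.0416667 → 4 → e; chars ge.

ER67ge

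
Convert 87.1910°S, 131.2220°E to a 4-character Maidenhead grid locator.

PA52

Shift to the Maidenhead origin (180°W, 90°S): lon 311.22, lat 2.81.
Field: lon ⌊311.22/20⌋ = 15 → P; lat ⌊2.81/10⌋ = 0 → A.
Square: lon ⌊11.22/2⌋ = 5; lat ⌊2.81/1⌋ = 2.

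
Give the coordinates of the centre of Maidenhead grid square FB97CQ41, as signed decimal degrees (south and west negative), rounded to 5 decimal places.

-72.32708, -61.79583

Field F=5, B=1: +5·20° lon, +1·10° lat → SW at lon -80°, lat -80°.
Square 9, 7: +9·2° lon, +7·1° lat → SW at lon -62°, lat -73°.
Subsquare c=2, q=16: +2·0.0833333° lon, +16·0.0416667° lat → SW at lon -61.8333°, lat -72.3333°.
Extended square 4, 1: +4·0.00833333° lon, +1·0.00416667° lat → SW at lon -61.8°, lat -72.3292°.
Cell spans 0.00833333° lon × 0.00416667° lat. Centre is SW corner plus half of each.
latitude -72.32708, longitude -61.79583.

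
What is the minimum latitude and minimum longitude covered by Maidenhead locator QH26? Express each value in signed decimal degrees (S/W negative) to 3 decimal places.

Field Q=16, H=7: +16·20° lon, +7·10° lat → SW at lon 140°, lat -20°.
Square 2, 6: +2·2° lon, +6·1° lat → SW at lon 144°, lat -14°.
latitude -14.000, longitude 144.000.

-14.000, 144.000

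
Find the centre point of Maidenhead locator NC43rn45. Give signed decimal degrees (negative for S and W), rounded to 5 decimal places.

-66.43542, 89.45417

Field N=13, C=2: +13·20° lon, +2·10° lat → SW at lon 80°, lat -70°.
Square 4, 3: +4·2° lon, +3·1° lat → SW at lon 88°, lat -67°.
Subsquare r=17, n=13: +17·0.0833333° lon, +13·0.0416667° lat → SW at lon 89.4167°, lat -66.4583°.
Extended square 4, 5: +4·0.00833333° lon, +5·0.00416667° lat → SW at lon 89.45°, lat -66.4375°.
Cell spans 0.00833333° lon × 0.00416667° lat. Centre is SW corner plus half of each.
latitude -66.43542, longitude 89.45417.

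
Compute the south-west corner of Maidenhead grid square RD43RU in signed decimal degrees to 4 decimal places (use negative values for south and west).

Field R=17, D=3: +17·20° lon, +3·10° lat → SW at lon 160°, lat -60°.
Square 4, 3: +4·2° lon, +3·1° lat → SW at lon 168°, lat -57°.
Subsquare r=17, u=20: +17·0.0833333° lon, +20·0.0416667° lat → SW at lon 169.417°, lat -56.1667°.
latitude -56.1667, longitude 169.4167.

-56.1667, 169.4167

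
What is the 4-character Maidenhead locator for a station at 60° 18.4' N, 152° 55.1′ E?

QP60

Shift to the Maidenhead origin (180°W, 90°S): lon 332.92, lat 150.31.
Field: lon ⌊332.92/20⌋ = 16 → Q; lat ⌊150.31/10⌋ = 15 → P.
Square: lon ⌊12.92/2⌋ = 6; lat ⌊0.31/1⌋ = 0.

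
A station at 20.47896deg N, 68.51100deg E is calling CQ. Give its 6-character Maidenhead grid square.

ML40gl

Shift to the Maidenhead origin (180°W, 90°S): lon 248.5110, lat 110.4790.
Field: 248.5110/20 → 12 → M, 110.4790/10 → 11 → L; chars ML.
Square: 8.5110/2 → 4, 0.4790/1 → 0; chars 40.
Subsquare: 0.5110/0.0833333 → 6 → g, 0.4790/0.0416667 → 11 → l; chars gl.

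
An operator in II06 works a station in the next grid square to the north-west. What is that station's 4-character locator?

HI97

Longitude square 0; −1 → -1, wraps to 9, carry into field.
Longitude field I = 8; −1 → 7 = H.
Latitude square 6; +1 → 7.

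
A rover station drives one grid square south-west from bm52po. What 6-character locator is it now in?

BM52on

Longitude subsquare p = 15; −1 → 14 = o.
Latitude subsquare o = 14; −1 → 13 = n.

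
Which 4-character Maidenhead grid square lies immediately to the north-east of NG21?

NG32

Longitude square 2; +1 → 3.
Latitude square 1; +1 → 2.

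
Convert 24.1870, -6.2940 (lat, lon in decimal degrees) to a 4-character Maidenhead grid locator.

IL64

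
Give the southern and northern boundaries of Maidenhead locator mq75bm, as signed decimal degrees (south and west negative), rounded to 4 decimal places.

Field M=12, Q=16: +12·20° lon, +16·10° lat → SW at lon 60°, lat 70°.
Square 7, 5: +7·2° lon, +5·1° lat → SW at lon 74°, lat 75°.
Subsquare b=1, m=12: +1·0.0833333° lon, +12·0.0416667° lat → SW at lon 74.0833°, lat 75.5°.
Cell spans 0.0833333° lon × 0.0416667° lat.
south 75.5000, north 75.5417.

75.5000, 75.5417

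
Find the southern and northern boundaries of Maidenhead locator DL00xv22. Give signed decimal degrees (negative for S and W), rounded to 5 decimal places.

20.88333, 20.88750

Field D=3, L=11: +3·20° lon, +11·10° lat → SW at lon -120°, lat 20°.
Square 0, 0: +0·2° lon, +0·1° lat → SW at lon -120°, lat 20°.
Subsquare x=23, v=21: +23·0.0833333° lon, +21·0.0416667° lat → SW at lon -118.083°, lat 20.875°.
Extended square 2, 2: +2·0.00833333° lon, +2·0.00416667° lat → SW at lon -118.067°, lat 20.8833°.
Cell spans 0.00833333° lon × 0.00416667° lat.
south 20.88333, north 20.88750.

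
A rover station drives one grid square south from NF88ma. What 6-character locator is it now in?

Latitude subsquare a = 0; −1 → -1, wraps to 23 = x, carry into square.
Latitude square 8; −1 → 7.
The longitude characters are unchanged.

NF87mx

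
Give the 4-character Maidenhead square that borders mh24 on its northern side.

Latitude square 4; +1 → 5.
The longitude characters are unchanged.

MH25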